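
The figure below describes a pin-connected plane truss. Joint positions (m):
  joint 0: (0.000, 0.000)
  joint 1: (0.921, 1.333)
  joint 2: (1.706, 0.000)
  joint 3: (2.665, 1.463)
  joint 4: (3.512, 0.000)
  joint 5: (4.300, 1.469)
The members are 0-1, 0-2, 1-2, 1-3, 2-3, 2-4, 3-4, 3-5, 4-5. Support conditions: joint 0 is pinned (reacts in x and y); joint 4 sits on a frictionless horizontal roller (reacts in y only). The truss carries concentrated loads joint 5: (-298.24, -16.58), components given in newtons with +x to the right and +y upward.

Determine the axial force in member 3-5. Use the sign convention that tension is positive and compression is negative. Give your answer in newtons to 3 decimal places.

N=6 nodes, M=9 members, R=3 reactions → 2N=12, M+R=12
member 0 (0-1): L=1.6202, (cx,cy)=(0.5684,0.8227)
member 1 (0-2): L=1.7060, (cx,cy)=(1.0000,0.0000)
member 2 (1-2): L=1.5470, (cx,cy)=(0.5074,-0.8617)
member 3 (1-3): L=1.7488, (cx,cy)=(0.9972,0.0743)
member 4 (2-3): L=1.7493, (cx,cy)=(0.5482,0.8363)
member 5 (2-4): L=1.8060, (cx,cy)=(1.0000,0.0000)
member 6 (3-4): L=1.6905, (cx,cy)=(0.5010,-0.8654)
member 7 (3-5): L=1.6350, (cx,cy)=(1.0000,0.0037)
member 8 (4-5): L=1.6670, (cx,cy)=(0.4727,0.8812)
solve A·x = −loads:
  F[0-1] = -147.1060 N (compression)
  F[0-2] = -214.6192 N (compression)
  F[1-2] = +127.6189 N (tension)
  F[1-3] = -148.7919 N (compression)
  F[2-3] = -131.4872 N (compression)
  F[2-4] = -77.7759 N (compression)
  F[3-4] = +138.6182 N (tension)
  F[3-5] = -289.9188 N (compression)
  F[4-5] = -17.6075 N (compression)
  Rx@0 = +298.2400 N
  Ry@0 = +121.0278 N
  Ry@4 = -104.4478 N

-289.919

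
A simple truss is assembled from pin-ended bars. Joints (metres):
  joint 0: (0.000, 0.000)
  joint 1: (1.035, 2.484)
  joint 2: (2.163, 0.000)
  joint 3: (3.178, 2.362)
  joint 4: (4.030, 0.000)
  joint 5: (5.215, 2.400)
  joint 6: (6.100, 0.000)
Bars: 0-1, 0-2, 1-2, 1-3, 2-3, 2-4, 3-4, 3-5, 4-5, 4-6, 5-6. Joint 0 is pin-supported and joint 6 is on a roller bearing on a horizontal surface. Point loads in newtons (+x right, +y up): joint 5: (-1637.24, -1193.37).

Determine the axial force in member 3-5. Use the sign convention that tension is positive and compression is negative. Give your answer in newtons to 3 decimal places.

N=7 nodes, M=11 members, R=3 reactions → 2N=14, M+R=14
member 0 (0-1): L=2.6910, (cx,cy)=(0.3846,0.9231)
member 1 (0-2): L=2.1630, (cx,cy)=(1.0000,0.0000)
member 2 (1-2): L=2.7281, (cx,cy)=(0.4135,-0.9105)
member 3 (1-3): L=2.1465, (cx,cy)=(0.9984,-0.0568)
member 4 (2-3): L=2.5708, (cx,cy)=(0.3948,0.9188)
member 5 (2-4): L=1.8670, (cx,cy)=(1.0000,0.0000)
member 6 (3-4): L=2.5110, (cx,cy)=(0.3393,-0.9407)
member 7 (3-5): L=2.0374, (cx,cy)=(0.9998,0.0187)
member 8 (4-5): L=2.6766, (cx,cy)=(0.4427,0.8967)
member 9 (4-6): L=2.0700, (cx,cy)=(1.0000,0.0000)
member 10 (5-6): L=2.5580, (cx,cy)=(0.3460,-0.9382)
solve A·x = −loads:
  F[0-1] = -885.4045 N (compression)
  F[0-2] = -1296.6998 N (compression)
  F[1-2] = +943.2962 N (tension)
  F[1-3] = -731.7492 N (compression)
  F[2-3] = -934.8307 N (compression)
  F[2-4] = -537.5922 N (compression)
  F[3-4] = +841.3722 N (tension)
  F[3-5] = -1385.3763 N (compression)
  F[4-5] = -882.6746 N (compression)
  F[4-6] = +138.6771 N (tension)
  F[5-6] = -400.8274 N (compression)
  Rx@0 = +1637.2400 N
  Ry@0 = +817.2965 N
  Ry@6 = +376.0735 N

-1385.376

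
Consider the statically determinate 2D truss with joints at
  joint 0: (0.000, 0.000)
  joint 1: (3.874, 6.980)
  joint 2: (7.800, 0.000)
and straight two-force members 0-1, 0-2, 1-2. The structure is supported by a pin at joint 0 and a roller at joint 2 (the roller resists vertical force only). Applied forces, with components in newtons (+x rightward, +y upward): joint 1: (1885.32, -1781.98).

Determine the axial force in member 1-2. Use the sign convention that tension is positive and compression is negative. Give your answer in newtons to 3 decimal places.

N=3 nodes, M=3 members, R=3 reactions → 2N=6, M+R=6
member 0 (0-1): L=7.9830, (cx,cy)=(0.4853,0.8744)
member 1 (0-2): L=7.8000, (cx,cy)=(1.0000,0.0000)
member 2 (1-2): L=8.0084, (cx,cy)=(0.4902,-0.8716)
solve A·x = −loads:
  F[0-1] = +903.7370 N (tension)
  F[0-2] = +1446.7534 N (tension)
  F[1-2] = -2951.1273 N (compression)
  Rx@0 = -1885.3200 N
  Ry@0 = -790.1898 N
  Ry@2 = +2572.1698 N

-2951.127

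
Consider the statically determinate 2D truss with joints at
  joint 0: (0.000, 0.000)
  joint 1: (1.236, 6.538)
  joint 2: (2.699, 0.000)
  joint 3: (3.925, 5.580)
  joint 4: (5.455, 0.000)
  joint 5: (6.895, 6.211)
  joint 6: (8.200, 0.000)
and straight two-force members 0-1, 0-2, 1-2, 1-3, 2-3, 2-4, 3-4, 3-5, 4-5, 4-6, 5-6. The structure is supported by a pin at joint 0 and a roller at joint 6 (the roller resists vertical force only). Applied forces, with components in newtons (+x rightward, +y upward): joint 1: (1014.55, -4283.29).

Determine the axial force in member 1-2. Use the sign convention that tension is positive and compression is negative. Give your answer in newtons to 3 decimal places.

-1005.017

N=7 nodes, M=11 members, R=3 reactions → 2N=14, M+R=14
member 0 (0-1): L=6.6538, (cx,cy)=(0.1858,0.9826)
member 1 (0-2): L=2.6990, (cx,cy)=(1.0000,0.0000)
member 2 (1-2): L=6.6997, (cx,cy)=(0.2184,-0.9759)
member 3 (1-3): L=2.8546, (cx,cy)=(0.9420,-0.3356)
member 4 (2-3): L=5.7131, (cx,cy)=(0.2146,0.9767)
member 5 (2-4): L=2.7560, (cx,cy)=(1.0000,0.0000)
member 6 (3-4): L=5.7860, (cx,cy)=(0.2644,-0.9644)
member 7 (3-5): L=3.0363, (cx,cy)=(0.9782,0.2078)
member 8 (4-5): L=6.3757, (cx,cy)=(0.2259,0.9742)
member 9 (4-6): L=2.7450, (cx,cy)=(1.0000,0.0000)
member 10 (5-6): L=6.3466, (cx,cy)=(0.2056,-0.9786)
solve A·x = −loads:
  F[0-1] = -2878.8494 N (compression)
  F[0-2] = +1549.3203 N (tension)
  F[1-2] = -1005.0174 N (compression)
  F[1-3] = -1411.7322 N (compression)
  F[2-3] = +1004.1564 N (tension)
  F[2-4] = +1114.3697 N (tension)
  F[3-4] = -1657.1892 N (compression)
  F[3-5] = -691.2454 N (compression)
  F[4-5] = +1640.5916 N (tension)
  F[4-6] = +305.6162 N (tension)
  F[5-6] = -1486.3056 N (compression)
  Rx@0 = -1014.5500 N
  Ry@0 = +2828.7443 N
  Ry@6 = +1454.5457 N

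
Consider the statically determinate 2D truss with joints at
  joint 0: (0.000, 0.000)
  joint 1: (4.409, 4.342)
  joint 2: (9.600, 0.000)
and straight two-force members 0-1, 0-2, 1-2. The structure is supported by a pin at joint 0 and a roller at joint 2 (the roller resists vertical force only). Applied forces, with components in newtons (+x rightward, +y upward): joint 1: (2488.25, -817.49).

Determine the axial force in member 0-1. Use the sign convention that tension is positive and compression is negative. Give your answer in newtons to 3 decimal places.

973.922

N=3 nodes, M=3 members, R=3 reactions → 2N=6, M+R=6
member 0 (0-1): L=6.1881, (cx,cy)=(0.7125,0.7017)
member 1 (0-2): L=9.6000, (cx,cy)=(1.0000,0.0000)
member 2 (1-2): L=6.7675, (cx,cy)=(0.7670,-0.6416)
solve A·x = −loads:
  F[0-1] = +973.9218 N (tension)
  F[0-2] = +1794.3310 N (tension)
  F[1-2] = -2339.2770 N (compression)
  Rx@0 = -2488.2500 N
  Ry@0 = -683.3741 N
  Ry@2 = +1500.8641 N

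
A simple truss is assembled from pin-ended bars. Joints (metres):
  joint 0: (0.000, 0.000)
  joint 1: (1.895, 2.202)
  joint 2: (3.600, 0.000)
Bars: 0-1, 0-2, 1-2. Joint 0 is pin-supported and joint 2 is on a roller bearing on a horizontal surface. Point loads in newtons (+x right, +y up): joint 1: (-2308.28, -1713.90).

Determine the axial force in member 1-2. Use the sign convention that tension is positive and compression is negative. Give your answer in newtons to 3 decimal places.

N=3 nodes, M=3 members, R=3 reactions → 2N=6, M+R=6
member 0 (0-1): L=2.9051, (cx,cy)=(0.6523,0.7580)
member 1 (0-2): L=3.6000, (cx,cy)=(1.0000,0.0000)
member 2 (1-2): L=2.7849, (cx,cy)=(0.6122,-0.7907)
solve A·x = −loads:
  F[0-1] = -2933.6621 N (compression)
  F[0-2] = -394.6742 N (compression)
  F[1-2] = +644.6567 N (tension)
  Rx@0 = +2308.2800 N
  Ry@0 = +2223.6200 N
  Ry@2 = -509.7200 N

644.657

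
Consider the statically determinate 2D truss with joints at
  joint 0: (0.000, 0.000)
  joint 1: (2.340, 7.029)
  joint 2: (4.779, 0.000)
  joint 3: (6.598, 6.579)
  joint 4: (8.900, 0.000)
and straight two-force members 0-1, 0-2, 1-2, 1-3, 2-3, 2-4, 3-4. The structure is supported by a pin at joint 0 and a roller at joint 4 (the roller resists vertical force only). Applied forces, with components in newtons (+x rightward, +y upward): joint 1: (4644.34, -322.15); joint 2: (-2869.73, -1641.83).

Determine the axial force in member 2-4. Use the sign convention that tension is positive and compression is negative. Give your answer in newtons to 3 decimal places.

1621.544

N=5 nodes, M=7 members, R=3 reactions → 2N=10, M+R=10
member 0 (0-1): L=7.4083, (cx,cy)=(0.3159,0.9488)
member 1 (0-2): L=4.7790, (cx,cy)=(1.0000,0.0000)
member 2 (1-2): L=7.4401, (cx,cy)=(0.3278,-0.9447)
member 3 (1-3): L=4.2817, (cx,cy)=(0.9945,-0.1051)
member 4 (2-3): L=6.8258, (cx,cy)=(0.2665,0.9638)
member 5 (2-4): L=4.1210, (cx,cy)=(1.0000,0.0000)
member 6 (3-4): L=6.9701, (cx,cy)=(0.3303,-0.9439)
solve A·x = −loads:
  F[0-1] = +2814.3962 N (tension)
  F[0-2] = +885.6456 N (tension)
  F[1-2] = -2851.9848 N (compression)
  F[1-3] = -2836.1541 N (compression)
  F[2-3] = +4498.9058 N (tension)
  F[2-4] = +1621.5445 N (tension)
  F[3-4] = -4909.7935 N (compression)
  Rx@0 = -1774.6100 N
  Ry@0 = -2670.3124 N
  Ry@4 = +4634.2924 N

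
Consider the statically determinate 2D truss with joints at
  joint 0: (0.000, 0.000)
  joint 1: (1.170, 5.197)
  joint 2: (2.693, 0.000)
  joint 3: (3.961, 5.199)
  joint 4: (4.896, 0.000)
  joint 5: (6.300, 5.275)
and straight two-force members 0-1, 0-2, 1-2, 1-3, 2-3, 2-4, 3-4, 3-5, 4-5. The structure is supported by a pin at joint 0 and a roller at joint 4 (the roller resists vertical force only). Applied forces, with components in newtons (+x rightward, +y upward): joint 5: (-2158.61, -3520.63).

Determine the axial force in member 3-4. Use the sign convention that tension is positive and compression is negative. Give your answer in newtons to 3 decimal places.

1296.550

N=6 nodes, M=9 members, R=3 reactions → 2N=12, M+R=12
member 0 (0-1): L=5.3271, (cx,cy)=(0.2196,0.9756)
member 1 (0-2): L=2.6930, (cx,cy)=(1.0000,0.0000)
member 2 (1-2): L=5.4156, (cx,cy)=(0.2812,-0.9596)
member 3 (1-3): L=2.7910, (cx,cy)=(1.0000,0.0007)
member 4 (2-3): L=5.3514, (cx,cy)=(0.2369,0.9715)
member 5 (2-4): L=2.2030, (cx,cy)=(1.0000,0.0000)
member 6 (3-4): L=5.2824, (cx,cy)=(0.1770,-0.9842)
member 7 (3-5): L=2.3402, (cx,cy)=(0.9995,0.0325)
member 8 (4-5): L=5.4586, (cx,cy)=(0.2572,0.9664)
solve A·x = −loads:
  F[0-1] = -1349.0563 N (compression)
  F[0-2] = -1862.3130 N (compression)
  F[1-2] = +1370.9571 N (tension)
  F[1-3] = -681.8466 N (compression)
  F[2-3] = -1354.1913 N (compression)
  F[2-4] = -1155.8912 N (compression)
  F[3-4] = +1296.5502 N (tension)
  F[3-5] = -1232.8619 N (compression)
  F[4-5] = -3601.7686 N (compression)
  Rx@0 = +2158.6100 N
  Ry@0 = +1316.1159 N
  Ry@4 = +2204.5141 N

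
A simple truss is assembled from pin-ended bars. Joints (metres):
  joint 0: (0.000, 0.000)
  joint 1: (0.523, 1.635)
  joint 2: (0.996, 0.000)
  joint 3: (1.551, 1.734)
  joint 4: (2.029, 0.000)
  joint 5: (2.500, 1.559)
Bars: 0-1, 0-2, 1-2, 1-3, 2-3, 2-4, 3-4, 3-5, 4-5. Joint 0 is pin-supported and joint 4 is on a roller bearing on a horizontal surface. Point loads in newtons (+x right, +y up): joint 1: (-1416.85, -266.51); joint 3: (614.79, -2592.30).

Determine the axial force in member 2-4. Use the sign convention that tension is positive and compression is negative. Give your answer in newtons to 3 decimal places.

395.295

N=6 nodes, M=9 members, R=3 reactions → 2N=12, M+R=12
member 0 (0-1): L=1.7166, (cx,cy)=(0.3047,0.9525)
member 1 (0-2): L=0.9960, (cx,cy)=(1.0000,0.0000)
member 2 (1-2): L=1.7020, (cx,cy)=(0.2779,-0.9606)
member 3 (1-3): L=1.0328, (cx,cy)=(0.9954,0.0959)
member 4 (2-3): L=1.8207, (cx,cy)=(0.3048,0.9524)
member 5 (2-4): L=1.0330, (cx,cy)=(1.0000,0.0000)
member 6 (3-4): L=1.7987, (cx,cy)=(0.2658,-0.9640)
member 7 (3-5): L=0.9650, (cx,cy)=(0.9834,-0.1813)
member 8 (4-5): L=1.6286, (cx,cy)=(0.2892,0.9573)
solve A·x = −loads:
  F[0-1] = -1495.9543 N (compression)
  F[0-2] = -346.2875 N (compression)
  F[1-2] = +1266.8762 N (tension)
  F[1-3] = +611.8288 N (tension)
  F[2-3] = -1277.7899 N (compression)
  F[2-4] = +395.2945 N (tension)
  F[3-4] = -1487.4630 N (compression)
  F[3-5] = -0.0000 N (compression)
  F[4-5] = +0.0000 N (tension)
  Rx@0 = +802.0600 N
  Ry@0 = +1424.8336 N
  Ry@4 = +1433.9764 N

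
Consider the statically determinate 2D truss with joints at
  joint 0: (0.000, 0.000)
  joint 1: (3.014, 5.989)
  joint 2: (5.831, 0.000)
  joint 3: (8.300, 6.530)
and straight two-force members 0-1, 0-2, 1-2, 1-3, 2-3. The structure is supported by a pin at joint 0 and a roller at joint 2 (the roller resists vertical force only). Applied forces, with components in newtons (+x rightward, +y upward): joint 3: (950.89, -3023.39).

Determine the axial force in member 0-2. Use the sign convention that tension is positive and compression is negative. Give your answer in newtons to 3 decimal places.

-229.277

N=4 nodes, M=5 members, R=3 reactions → 2N=8, M+R=8
member 0 (0-1): L=6.7046, (cx,cy)=(0.4495,0.8933)
member 1 (0-2): L=5.8310, (cx,cy)=(1.0000,0.0000)
member 2 (1-2): L=6.6184, (cx,cy)=(0.4256,-0.9049)
member 3 (1-3): L=5.3136, (cx,cy)=(0.9948,0.1018)
member 4 (2-3): L=6.9812, (cx,cy)=(0.3537,0.9354)
solve A·x = −loads:
  F[0-1] = +2625.2836 N (tension)
  F[0-2] = -229.2769 N (compression)
  F[1-2] = -2345.1494 N (compression)
  F[1-3] = +2189.7110 N (tension)
  F[2-3] = -3470.6330 N (compression)
  Rx@0 = -950.8900 N
  Ry@0 = -2345.0629 N
  Ry@2 = +5368.4529 N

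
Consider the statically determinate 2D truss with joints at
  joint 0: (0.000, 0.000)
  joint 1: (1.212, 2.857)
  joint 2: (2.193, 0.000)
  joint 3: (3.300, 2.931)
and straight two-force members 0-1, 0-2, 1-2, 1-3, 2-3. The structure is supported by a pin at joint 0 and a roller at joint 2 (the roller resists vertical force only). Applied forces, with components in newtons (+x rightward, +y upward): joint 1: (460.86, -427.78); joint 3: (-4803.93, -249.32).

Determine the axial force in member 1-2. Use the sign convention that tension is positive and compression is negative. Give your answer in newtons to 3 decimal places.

N=4 nodes, M=5 members, R=3 reactions → 2N=8, M+R=8
member 0 (0-1): L=3.1034, (cx,cy)=(0.3905,0.9206)
member 1 (0-2): L=2.1930, (cx,cy)=(1.0000,0.0000)
member 2 (1-2): L=3.0207, (cx,cy)=(0.3248,-0.9458)
member 3 (1-3): L=2.0893, (cx,cy)=(0.9994,0.0354)
member 4 (2-3): L=3.1331, (cx,cy)=(0.3533,0.9355)
solve A·x = −loads:
  F[0-1] = -6393.3867 N (compression)
  F[0-2] = -1846.2396 N (compression)
  F[1-2] = +5591.8066 N (tension)
  F[1-3] = -4776.6598 N (compression)
  F[2-3] = -85.6638 N (compression)
  Rx@0 = +4343.0700 N
  Ry@0 = +5885.6802 N
  Ry@2 = -5208.5802 N

5591.807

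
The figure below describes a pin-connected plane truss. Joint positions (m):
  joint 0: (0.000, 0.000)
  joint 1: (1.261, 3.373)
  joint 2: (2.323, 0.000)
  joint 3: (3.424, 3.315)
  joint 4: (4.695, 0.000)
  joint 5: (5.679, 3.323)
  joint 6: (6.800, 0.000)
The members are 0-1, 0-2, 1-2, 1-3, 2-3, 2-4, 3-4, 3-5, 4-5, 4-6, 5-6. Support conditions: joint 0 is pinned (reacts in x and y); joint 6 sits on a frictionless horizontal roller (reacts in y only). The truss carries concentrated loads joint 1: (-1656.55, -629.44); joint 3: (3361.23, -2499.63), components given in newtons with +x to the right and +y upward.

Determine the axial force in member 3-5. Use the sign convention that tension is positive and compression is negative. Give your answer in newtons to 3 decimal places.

-1390.189

N=7 nodes, M=11 members, R=3 reactions → 2N=14, M+R=14
member 0 (0-1): L=3.6010, (cx,cy)=(0.3502,0.9367)
member 1 (0-2): L=2.3230, (cx,cy)=(1.0000,0.0000)
member 2 (1-2): L=3.5362, (cx,cy)=(0.3003,-0.9538)
member 3 (1-3): L=2.1638, (cx,cy)=(0.9996,-0.0268)
member 4 (2-3): L=3.4931, (cx,cy)=(0.3152,0.9490)
member 5 (2-4): L=2.3720, (cx,cy)=(1.0000,0.0000)
member 6 (3-4): L=3.5503, (cx,cy)=(0.3580,-0.9337)
member 7 (3-5): L=2.2550, (cx,cy)=(1.0000,0.0035)
member 8 (4-5): L=3.4656, (cx,cy)=(0.2839,0.9588)
member 9 (4-6): L=2.1050, (cx,cy)=(1.0000,0.0000)
member 10 (5-6): L=3.5070, (cx,cy)=(0.3196,-0.9475)
solve A·x = −loads:
  F[0-1] = -1000.1325 N (compression)
  F[0-2] = +2054.9062 N (tension)
  F[1-2] = +287.9489 N (tension)
  F[1-3] = +1220.2856 N (tension)
  F[2-3] = -289.4091 N (compression)
  F[2-4] = +2232.6037 N (tension)
  F[3-4] = -2353.1565 N (compression)
  F[3-5] = -1390.1886 N (compression)
  F[4-5] = +2291.5029 N (tension)
  F[4-6] = +739.5508 N (tension)
  F[5-6] = -2313.6452 N (compression)
  Rx@0 = -1704.6800 N
  Ry@0 = +936.8066 N
  Ry@6 = +2192.2634 N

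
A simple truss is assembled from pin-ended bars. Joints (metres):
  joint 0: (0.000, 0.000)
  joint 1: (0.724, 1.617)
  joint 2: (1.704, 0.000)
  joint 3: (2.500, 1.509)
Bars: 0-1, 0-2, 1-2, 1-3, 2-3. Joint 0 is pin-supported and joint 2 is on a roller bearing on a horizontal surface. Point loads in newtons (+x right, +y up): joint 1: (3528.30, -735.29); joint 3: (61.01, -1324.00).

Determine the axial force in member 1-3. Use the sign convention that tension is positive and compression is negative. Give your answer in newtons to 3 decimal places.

737.178

N=4 nodes, M=5 members, R=3 reactions → 2N=8, M+R=8
member 0 (0-1): L=1.7717, (cx,cy)=(0.4087,0.9127)
member 1 (0-2): L=1.7040, (cx,cy)=(1.0000,0.0000)
member 2 (1-2): L=1.8908, (cx,cy)=(0.5183,-0.8552)
member 3 (1-3): L=1.7793, (cx,cy)=(0.9982,-0.0607)
member 4 (2-3): L=1.7061, (cx,cy)=(0.4666,0.8845)
solve A·x = −loads:
  F[0-1] = +3941.9660 N (tension)
  F[0-2] = +1978.4228 N (tension)
  F[1-2] = -5119.0870 N (compression)
  F[1-3] = +737.1780 N (tension)
  F[2-3] = -1446.3258 N (compression)
  Rx@0 = -3589.3100 N
  Ry@0 = -3597.7964 N
  Ry@2 = +5657.0864 N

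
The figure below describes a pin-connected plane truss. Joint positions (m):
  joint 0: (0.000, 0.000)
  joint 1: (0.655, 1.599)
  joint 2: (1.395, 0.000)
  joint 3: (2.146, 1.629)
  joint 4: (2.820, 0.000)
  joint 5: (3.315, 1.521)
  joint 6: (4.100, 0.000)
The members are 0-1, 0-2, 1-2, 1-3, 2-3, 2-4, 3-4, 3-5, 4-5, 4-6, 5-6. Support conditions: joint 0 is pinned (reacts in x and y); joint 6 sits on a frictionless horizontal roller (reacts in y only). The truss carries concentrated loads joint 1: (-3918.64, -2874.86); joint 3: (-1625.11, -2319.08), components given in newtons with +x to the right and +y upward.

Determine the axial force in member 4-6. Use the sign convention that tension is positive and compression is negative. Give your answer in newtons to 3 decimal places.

-258.486

N=7 nodes, M=11 members, R=3 reactions → 2N=14, M+R=14
member 0 (0-1): L=1.7280, (cx,cy)=(0.3791,0.9254)
member 1 (0-2): L=1.3950, (cx,cy)=(1.0000,0.0000)
member 2 (1-2): L=1.7619, (cx,cy)=(0.4200,-0.9075)
member 3 (1-3): L=1.4913, (cx,cy)=(0.9998,0.0201)
member 4 (2-3): L=1.7938, (cx,cy)=(0.4187,0.9081)
member 5 (2-4): L=1.4250, (cx,cy)=(1.0000,0.0000)
member 6 (3-4): L=1.7629, (cx,cy)=(0.3823,-0.9240)
member 7 (3-5): L=1.1740, (cx,cy)=(0.9958,-0.0920)
member 8 (4-5): L=1.5995, (cx,cy)=(0.3095,0.9509)
member 9 (4-6): L=1.2800, (cx,cy)=(1.0000,0.0000)
member 10 (5-6): L=1.7116, (cx,cy)=(0.4586,-0.8886)
solve A·x = −loads:
  F[0-1] = -6154.0424 N (compression)
  F[0-2] = -3210.9928 N (compression)
  F[1-2] = +3113.4232 N (tension)
  F[1-3] = +278.3209 N (tension)
  F[2-3] = -3111.3258 N (compression)
  F[2-4] = -600.7581 N (compression)
  F[3-4] = +501.1026 N (tension)
  F[3-5] = +410.9199 N (tension)
  F[4-5] = -486.9380 N (compression)
  F[4-6] = -258.4858 N (compression)
  F[5-6] = +563.6065 N (tension)
  Rx@0 = +5543.7500 N
  Ry@0 = +5694.7767 N
  Ry@6 = -500.8367 N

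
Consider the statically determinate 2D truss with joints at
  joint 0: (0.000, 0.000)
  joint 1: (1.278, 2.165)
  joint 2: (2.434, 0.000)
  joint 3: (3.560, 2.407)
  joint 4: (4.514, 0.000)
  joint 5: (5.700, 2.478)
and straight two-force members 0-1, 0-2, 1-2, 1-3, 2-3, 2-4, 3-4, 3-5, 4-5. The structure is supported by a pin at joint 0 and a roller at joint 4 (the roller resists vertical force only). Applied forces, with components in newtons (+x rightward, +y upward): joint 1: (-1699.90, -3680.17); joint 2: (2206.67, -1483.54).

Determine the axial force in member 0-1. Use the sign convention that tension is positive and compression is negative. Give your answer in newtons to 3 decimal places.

N=6 nodes, M=9 members, R=3 reactions → 2N=12, M+R=12
member 0 (0-1): L=2.5141, (cx,cy)=(0.5083,0.8612)
member 1 (0-2): L=2.4340, (cx,cy)=(1.0000,0.0000)
member 2 (1-2): L=2.4543, (cx,cy)=(0.4710,-0.8821)
member 3 (1-3): L=2.2948, (cx,cy)=(0.9944,0.1055)
member 4 (2-3): L=2.6574, (cx,cy)=(0.4237,0.9058)
member 5 (2-4): L=2.0800, (cx,cy)=(1.0000,0.0000)
member 6 (3-4): L=2.5892, (cx,cy)=(0.3685,-0.9296)
member 7 (3-5): L=2.1412, (cx,cy)=(0.9995,0.0332)
member 8 (4-5): L=2.7472, (cx,cy)=(0.4317,0.9020)
solve A·x = −loads:
  F[0-1] = -4804.1767 N (compression)
  F[0-2] = +2948.9282 N (tension)
  F[1-2] = +405.8265 N (tension)
  F[1-3] = -938.6409 N (compression)
  F[2-3] = +1242.6182 N (tension)
  F[2-4] = +406.8725 N (tension)
  F[3-4] = -1104.2549 N (compression)
  F[3-5] = -0.0000 N (compression)
  F[4-5] = +0.0000 N (tension)
  Rx@0 = -506.7700 N
  Ry@0 = +4137.1460 N
  Ry@4 = +1026.5640 N

-4804.177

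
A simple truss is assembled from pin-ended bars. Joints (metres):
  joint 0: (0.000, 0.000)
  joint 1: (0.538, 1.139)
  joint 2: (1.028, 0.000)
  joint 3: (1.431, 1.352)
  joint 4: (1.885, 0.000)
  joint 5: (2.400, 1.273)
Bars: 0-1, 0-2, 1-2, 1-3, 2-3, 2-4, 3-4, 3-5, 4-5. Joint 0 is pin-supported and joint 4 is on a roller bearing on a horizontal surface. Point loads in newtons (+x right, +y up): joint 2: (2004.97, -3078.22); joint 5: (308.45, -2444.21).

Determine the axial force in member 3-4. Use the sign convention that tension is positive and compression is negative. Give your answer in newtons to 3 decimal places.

-2803.019

N=6 nodes, M=9 members, R=3 reactions → 2N=12, M+R=12
member 0 (0-1): L=1.2597, (cx,cy)=(0.4271,0.9042)
member 1 (0-2): L=1.0280, (cx,cy)=(1.0000,0.0000)
member 2 (1-2): L=1.2399, (cx,cy)=(0.3952,-0.9186)
member 3 (1-3): L=0.9181, (cx,cy)=(0.9727,0.2320)
member 4 (2-3): L=1.4108, (cx,cy)=(0.2857,0.9583)
member 5 (2-4): L=0.8570, (cx,cy)=(1.0000,0.0000)
member 6 (3-4): L=1.4262, (cx,cy)=(0.3183,-0.9480)
member 7 (3-5): L=0.9722, (cx,cy)=(0.9967,-0.0813)
member 8 (4-5): L=1.3732, (cx,cy)=(0.3750,0.9270)
solve A·x = −loads:
  F[0-1] = -578.8507 N (compression)
  F[0-2] = +2560.6451 N (tension)
  F[1-2] = +458.5341 N (tension)
  F[1-3] = -440.4492 N (compression)
  F[2-3] = +2772.5357 N (tension)
  F[2-4] = -55.1128 N (compression)
  F[3-4] = -2803.0194 N (compression)
  F[3-5] = +1260.0160 N (tension)
  F[4-5] = -2526.2036 N (compression)
  Rx@0 = -2313.4200 N
  Ry@0 = +523.4003 N
  Ry@4 = +4999.0297 N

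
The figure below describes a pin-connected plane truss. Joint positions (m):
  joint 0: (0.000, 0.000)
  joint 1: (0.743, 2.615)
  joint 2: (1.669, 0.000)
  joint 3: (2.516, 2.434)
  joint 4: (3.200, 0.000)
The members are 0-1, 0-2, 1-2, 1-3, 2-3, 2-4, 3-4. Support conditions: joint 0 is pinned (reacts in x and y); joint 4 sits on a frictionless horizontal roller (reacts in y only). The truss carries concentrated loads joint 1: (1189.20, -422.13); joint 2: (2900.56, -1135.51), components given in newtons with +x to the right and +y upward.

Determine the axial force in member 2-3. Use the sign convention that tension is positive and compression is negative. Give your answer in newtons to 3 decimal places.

N=5 nodes, M=7 members, R=3 reactions → 2N=10, M+R=10
member 0 (0-1): L=2.7185, (cx,cy)=(0.2733,0.9619)
member 1 (0-2): L=1.6690, (cx,cy)=(1.0000,0.0000)
member 2 (1-2): L=2.7741, (cx,cy)=(0.3338,-0.9426)
member 3 (1-3): L=1.7822, (cx,cy)=(0.9948,-0.1016)
member 4 (2-3): L=2.5772, (cx,cy)=(0.3287,0.9444)
member 5 (2-4): L=1.5310, (cx,cy)=(1.0000,0.0000)
member 6 (3-4): L=2.5283, (cx,cy)=(0.2705,-0.9627)
solve A·x = −loads:
  F[0-1] = +108.5449 N (tension)
  F[0-2] = +4060.0934 N (tension)
  F[1-2] = -449.2447 N (compression)
  F[1-3] = -1014.8224 N (compression)
  F[2-3] = +1650.6838 N (tension)
  F[2-4] = +467.0681 N (tension)
  F[3-4] = -1726.4327 N (compression)
  Rx@0 = -4089.7600 N
  Ry@0 = -104.4121 N
  Ry@4 = +1662.0521 N

1650.684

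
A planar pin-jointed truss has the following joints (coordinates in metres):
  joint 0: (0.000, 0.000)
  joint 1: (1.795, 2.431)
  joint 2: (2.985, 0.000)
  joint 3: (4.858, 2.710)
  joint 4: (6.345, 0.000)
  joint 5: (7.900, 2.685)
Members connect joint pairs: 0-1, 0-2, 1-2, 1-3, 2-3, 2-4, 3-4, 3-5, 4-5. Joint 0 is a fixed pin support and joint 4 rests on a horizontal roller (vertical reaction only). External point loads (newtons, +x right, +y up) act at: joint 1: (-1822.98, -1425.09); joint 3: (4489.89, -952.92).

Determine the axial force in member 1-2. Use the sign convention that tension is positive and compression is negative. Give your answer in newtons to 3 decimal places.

-1316.071

N=6 nodes, M=9 members, R=3 reactions → 2N=12, M+R=12
member 0 (0-1): L=3.0219, (cx,cy)=(0.5940,0.8045)
member 1 (0-2): L=2.9850, (cx,cy)=(1.0000,0.0000)
member 2 (1-2): L=2.7066, (cx,cy)=(0.4397,-0.8982)
member 3 (1-3): L=3.0757, (cx,cy)=(0.9959,0.0907)
member 4 (2-3): L=3.2943, (cx,cy)=(0.5686,0.8226)
member 5 (2-4): L=3.3600, (cx,cy)=(1.0000,0.0000)
member 6 (3-4): L=3.0912, (cx,cy)=(0.4810,-0.8767)
member 7 (3-5): L=3.0421, (cx,cy)=(1.0000,-0.0082)
member 8 (4-5): L=3.1028, (cx,cy)=(0.5012,0.8654)
solve A·x = −loads:
  F[0-1] = -32.3674 N (compression)
  F[0-2] = +2686.1363 N (tension)
  F[1-2] = -1316.0709 N (compression)
  F[1-3] = +2392.2411 N (tension)
  F[2-3] = +1436.8952 N (tension)
  F[2-4] = +1290.5467 N (tension)
  F[3-4] = -2682.7749 N (compression)
  F[3-5] = +0.0000 N (tension)
  F[4-5] = -0.0000 N (compression)
  Rx@0 = -2666.9100 N
  Ry@0 = +26.0385 N
  Ry@4 = +2351.9715 N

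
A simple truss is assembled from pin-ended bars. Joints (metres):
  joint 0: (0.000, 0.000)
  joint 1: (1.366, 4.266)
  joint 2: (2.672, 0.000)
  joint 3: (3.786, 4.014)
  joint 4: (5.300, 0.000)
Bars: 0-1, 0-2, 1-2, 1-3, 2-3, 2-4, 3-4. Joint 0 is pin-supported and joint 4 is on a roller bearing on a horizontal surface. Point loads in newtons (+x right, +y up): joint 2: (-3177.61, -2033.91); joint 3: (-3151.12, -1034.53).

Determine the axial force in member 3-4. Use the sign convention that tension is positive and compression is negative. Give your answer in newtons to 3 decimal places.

664.906

N=5 nodes, M=7 members, R=3 reactions → 2N=10, M+R=10
member 0 (0-1): L=4.4794, (cx,cy)=(0.3050,0.9524)
member 1 (0-2): L=2.6720, (cx,cy)=(1.0000,0.0000)
member 2 (1-2): L=4.4614, (cx,cy)=(0.2927,-0.9562)
member 3 (1-3): L=2.4331, (cx,cy)=(0.9946,-0.1036)
member 4 (2-3): L=4.1657, (cx,cy)=(0.2674,0.9636)
member 5 (2-4): L=2.6280, (cx,cy)=(1.0000,0.0000)
member 6 (3-4): L=4.2900, (cx,cy)=(0.3529,-0.9357)
solve A·x = −loads:
  F[0-1] = -3875.1486 N (compression)
  F[0-2] = -5146.9882 N (compression)
  F[1-2] = +4119.6626 N (tension)
  F[1-3] = -2400.6054 N (compression)
  F[2-3] = -1977.3039 N (compression)
  F[2-4] = -234.6527 N (compression)
  F[3-4] = +664.9062 N (tension)
  Rx@0 = +6328.7300 N
  Ry@0 = +3690.5641 N
  Ry@4 = -622.1241 N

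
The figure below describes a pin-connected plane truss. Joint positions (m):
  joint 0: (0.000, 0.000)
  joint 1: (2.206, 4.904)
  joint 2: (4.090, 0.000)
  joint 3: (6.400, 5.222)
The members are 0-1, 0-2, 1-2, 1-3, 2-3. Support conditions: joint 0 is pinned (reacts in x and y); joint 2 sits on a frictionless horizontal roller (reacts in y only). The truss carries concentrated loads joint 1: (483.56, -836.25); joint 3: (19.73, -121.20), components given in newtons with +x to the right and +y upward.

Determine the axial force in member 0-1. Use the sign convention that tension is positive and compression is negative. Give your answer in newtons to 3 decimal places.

316.056

N=4 nodes, M=5 members, R=3 reactions → 2N=8, M+R=8
member 0 (0-1): L=5.3773, (cx,cy)=(0.4102,0.9120)
member 1 (0-2): L=4.0900, (cx,cy)=(1.0000,0.0000)
member 2 (1-2): L=5.2534, (cx,cy)=(0.3586,-0.9335)
member 3 (1-3): L=4.2060, (cx,cy)=(0.9971,0.0756)
member 4 (2-3): L=5.7101, (cx,cy)=(0.4045,0.9145)
solve A·x = −loads:
  F[0-1] = +316.0562 N (tension)
  F[0-2] = +373.6308 N (tension)
  F[1-2] = -1198.4493 N (compression)
  F[1-3] = +76.1072 N (tension)
  F[2-3] = -138.8208 N (compression)
  Rx@0 = -503.2900 N
  Ry@0 = -288.2360 N
  Ry@2 = +1245.6860 N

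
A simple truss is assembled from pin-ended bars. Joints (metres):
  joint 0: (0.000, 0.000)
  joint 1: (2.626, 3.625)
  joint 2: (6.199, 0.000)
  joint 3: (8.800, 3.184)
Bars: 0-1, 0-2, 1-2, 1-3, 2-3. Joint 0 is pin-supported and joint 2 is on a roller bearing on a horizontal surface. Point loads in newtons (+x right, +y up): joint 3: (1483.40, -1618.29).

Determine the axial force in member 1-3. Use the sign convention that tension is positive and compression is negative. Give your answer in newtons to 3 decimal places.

2657.461

N=4 nodes, M=5 members, R=3 reactions → 2N=8, M+R=8
member 0 (0-1): L=4.4762, (cx,cy)=(0.5867,0.8098)
member 1 (0-2): L=6.1990, (cx,cy)=(1.0000,0.0000)
member 2 (1-2): L=5.0899, (cx,cy)=(0.7020,-0.7122)
member 3 (1-3): L=6.1897, (cx,cy)=(0.9975,-0.0712)
member 4 (2-3): L=4.1113, (cx,cy)=(0.6326,0.7744)
solve A·x = −loads:
  F[0-1] = +1779.2848 N (tension)
  F[0-2] = +439.5713 N (tension)
  F[1-2] = -2289.0665 N (compression)
  F[1-3] = +2657.4614 N (tension)
  F[2-3] = -1845.1332 N (compression)
  Rx@0 = -1483.4000 N
  Ry@0 = -1440.9288 N
  Ry@2 = +3059.2188 N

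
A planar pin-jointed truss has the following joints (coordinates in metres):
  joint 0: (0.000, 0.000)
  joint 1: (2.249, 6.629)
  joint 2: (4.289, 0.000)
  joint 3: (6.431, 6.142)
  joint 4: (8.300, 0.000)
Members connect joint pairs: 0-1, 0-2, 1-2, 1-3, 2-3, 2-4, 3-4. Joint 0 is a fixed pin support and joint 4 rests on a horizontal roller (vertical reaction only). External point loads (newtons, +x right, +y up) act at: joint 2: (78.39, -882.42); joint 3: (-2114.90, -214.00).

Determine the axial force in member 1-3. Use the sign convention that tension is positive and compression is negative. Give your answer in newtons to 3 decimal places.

N=5 nodes, M=7 members, R=3 reactions → 2N=10, M+R=10
member 0 (0-1): L=7.0001, (cx,cy)=(0.3213,0.9470)
member 1 (0-2): L=4.2890, (cx,cy)=(1.0000,0.0000)
member 2 (1-2): L=6.9358, (cx,cy)=(0.2941,-0.9558)
member 3 (1-3): L=4.2103, (cx,cy)=(0.9933,-0.1157)
member 4 (2-3): L=6.5048, (cx,cy)=(0.3293,0.9442)
member 5 (2-4): L=4.0110, (cx,cy)=(1.0000,0.0000)
member 6 (3-4): L=6.4201, (cx,cy)=(0.2911,-0.9567)
solve A·x = −loads:
  F[0-1] = -2153.8342 N (compression)
  F[0-2] = -1344.5254 N (compression)
  F[1-2] = +2300.8081 N (tension)
  F[1-3] = -1377.9622 N (compression)
  F[2-3] = -1394.3846 N (compression)
  F[2-4] = -287.0223 N (compression)
  F[3-4] = +985.9303 N (tension)
  Rx@0 = +2036.5100 N
  Ry@0 = +2039.6468 N
  Ry@4 = -943.2268 N

-1377.962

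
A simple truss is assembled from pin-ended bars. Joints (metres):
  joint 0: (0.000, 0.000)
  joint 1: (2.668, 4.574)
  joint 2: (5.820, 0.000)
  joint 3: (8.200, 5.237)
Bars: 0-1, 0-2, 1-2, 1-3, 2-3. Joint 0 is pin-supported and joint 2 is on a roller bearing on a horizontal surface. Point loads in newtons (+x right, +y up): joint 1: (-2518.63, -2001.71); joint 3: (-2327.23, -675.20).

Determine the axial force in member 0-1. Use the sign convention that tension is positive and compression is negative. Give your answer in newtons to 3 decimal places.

N=4 nodes, M=5 members, R=3 reactions → 2N=8, M+R=8
member 0 (0-1): L=5.2953, (cx,cy)=(0.5038,0.8638)
member 1 (0-2): L=5.8200, (cx,cy)=(1.0000,0.0000)
member 2 (1-2): L=5.5549, (cx,cy)=(0.5674,-0.8234)
member 3 (1-3): L=5.5716, (cx,cy)=(0.9929,0.1190)
member 4 (2-3): L=5.7524, (cx,cy)=(0.4137,0.9104)
solve A·x = −loads:
  F[0-1] = -5651.2410 N (compression)
  F[0-2] = -1998.4961 N (compression)
  F[1-2] = +3186.3426 N (tension)
  F[1-3] = -2152.0514 N (compression)
  F[2-3] = -460.3635 N (compression)
  Rx@0 = +4845.8600 N
  Ry@0 = +4881.5002 N
  Ry@2 = -2204.5902 N

-5651.241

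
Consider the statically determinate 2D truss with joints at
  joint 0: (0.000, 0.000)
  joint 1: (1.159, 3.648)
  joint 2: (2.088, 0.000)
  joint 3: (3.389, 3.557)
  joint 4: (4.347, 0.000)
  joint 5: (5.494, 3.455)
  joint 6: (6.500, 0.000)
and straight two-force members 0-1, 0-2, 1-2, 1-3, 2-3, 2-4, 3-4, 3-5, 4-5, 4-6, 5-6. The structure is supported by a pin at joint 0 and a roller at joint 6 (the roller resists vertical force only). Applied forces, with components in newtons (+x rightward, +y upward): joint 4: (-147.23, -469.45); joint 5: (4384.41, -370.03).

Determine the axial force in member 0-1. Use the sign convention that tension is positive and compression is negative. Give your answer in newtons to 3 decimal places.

2222.028

N=7 nodes, M=11 members, R=3 reactions → 2N=14, M+R=14
member 0 (0-1): L=3.8277, (cx,cy)=(0.3028,0.9531)
member 1 (0-2): L=2.0880, (cx,cy)=(1.0000,0.0000)
member 2 (1-2): L=3.7644, (cx,cy)=(0.2468,-0.9691)
member 3 (1-3): L=2.2319, (cx,cy)=(0.9992,-0.0408)
member 4 (2-3): L=3.7875, (cx,cy)=(0.3435,0.9392)
member 5 (2-4): L=2.2590, (cx,cy)=(1.0000,0.0000)
member 6 (3-4): L=3.6837, (cx,cy)=(0.2601,-0.9656)
member 7 (3-5): L=2.1075, (cx,cy)=(0.9988,-0.0484)
member 8 (4-5): L=3.6404, (cx,cy)=(0.3151,0.9491)
member 9 (4-6): L=2.1530, (cx,cy)=(1.0000,0.0000)
member 10 (5-6): L=3.5985, (cx,cy)=(0.2796,-0.9601)
solve A·x = −loads:
  F[0-1] = +2222.0277 N (tension)
  F[0-2] = +3564.3637 N (tension)
  F[1-2] = -2236.8849 N (compression)
  F[1-3] = +1225.8622 N (tension)
  F[2-3] = +2308.1456 N (tension)
  F[2-4] = +2219.4845 N (tension)
  F[3-4] = -2324.7727 N (compression)
  F[3-5] = +2625.3552 N (tension)
  F[4-5] = +2859.8948 N (tension)
  F[4-6] = +861.0536 N (tension)
  F[5-6] = -3080.0045 N (compression)
  Rx@0 = -4237.1800 N
  Ry@0 = -2117.7170 N
  Ry@6 = +2957.1970 N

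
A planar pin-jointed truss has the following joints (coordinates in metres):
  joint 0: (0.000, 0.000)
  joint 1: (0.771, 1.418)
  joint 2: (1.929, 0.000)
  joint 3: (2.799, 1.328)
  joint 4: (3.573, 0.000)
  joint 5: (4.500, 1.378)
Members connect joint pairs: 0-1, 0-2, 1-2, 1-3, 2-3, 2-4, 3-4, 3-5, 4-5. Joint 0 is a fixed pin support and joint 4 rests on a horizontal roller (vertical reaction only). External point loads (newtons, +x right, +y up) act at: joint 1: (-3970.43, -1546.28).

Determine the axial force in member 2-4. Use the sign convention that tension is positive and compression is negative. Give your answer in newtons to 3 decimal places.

N=6 nodes, M=9 members, R=3 reactions → 2N=12, M+R=12
member 0 (0-1): L=1.6141, (cx,cy)=(0.4777,0.8785)
member 1 (0-2): L=1.9290, (cx,cy)=(1.0000,0.0000)
member 2 (1-2): L=1.8308, (cx,cy)=(0.6325,-0.7745)
member 3 (1-3): L=2.0300, (cx,cy)=(0.9990,-0.0443)
member 4 (2-3): L=1.5876, (cx,cy)=(0.5480,0.8365)
member 5 (2-4): L=1.6440, (cx,cy)=(1.0000,0.0000)
member 6 (3-4): L=1.5371, (cx,cy)=(0.5035,-0.8640)
member 7 (3-5): L=1.7017, (cx,cy)=(0.9996,0.0294)
member 8 (4-5): L=1.6608, (cx,cy)=(0.5582,0.8297)
solve A·x = −loads:
  F[0-1] = -3173.8576 N (compression)
  F[0-2] = -2454.3427 N (compression)
  F[1-2] = +1517.9992 N (tension)
  F[1-3] = +1495.6430 N (tension)
  F[2-3] = -1405.5939 N (compression)
  F[2-4] = -723.9127 N (compression)
  F[3-4] = +1437.6258 N (tension)
  F[3-5] = +0.0000 N (tension)
  F[4-5] = -0.0000 N (compression)
  Rx@0 = +3970.4300 N
  Ry@0 = +2788.3421 N
  Ry@4 = -1242.0621 N

-723.913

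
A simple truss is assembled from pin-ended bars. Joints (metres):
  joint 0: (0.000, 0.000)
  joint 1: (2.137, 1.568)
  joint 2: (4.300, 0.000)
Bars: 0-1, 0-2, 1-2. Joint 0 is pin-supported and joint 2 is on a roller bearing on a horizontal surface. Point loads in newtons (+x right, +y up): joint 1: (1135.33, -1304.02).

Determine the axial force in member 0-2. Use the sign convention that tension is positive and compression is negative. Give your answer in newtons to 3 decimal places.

1465.084

N=3 nodes, M=3 members, R=3 reactions → 2N=6, M+R=6
member 0 (0-1): L=2.6505, (cx,cy)=(0.8062,0.5916)
member 1 (0-2): L=4.3000, (cx,cy)=(1.0000,0.0000)
member 2 (1-2): L=2.6716, (cx,cy)=(0.8096,-0.5869)
solve A·x = −loads:
  F[0-1] = -408.9971 N (compression)
  F[0-2] = +1465.0835 N (tension)
  F[1-2] = -1809.5458 N (compression)
  Rx@0 = -1135.3300 N
  Ry@0 = +241.9530 N
  Ry@2 = +1062.0670 N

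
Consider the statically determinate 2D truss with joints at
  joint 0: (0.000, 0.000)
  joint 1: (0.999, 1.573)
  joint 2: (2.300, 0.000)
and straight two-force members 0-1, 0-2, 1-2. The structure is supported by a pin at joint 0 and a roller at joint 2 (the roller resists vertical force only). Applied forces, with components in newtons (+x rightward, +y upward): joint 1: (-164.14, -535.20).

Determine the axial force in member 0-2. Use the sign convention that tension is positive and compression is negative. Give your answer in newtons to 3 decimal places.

99.420

N=3 nodes, M=3 members, R=3 reactions → 2N=6, M+R=6
member 0 (0-1): L=1.8634, (cx,cy)=(0.5361,0.8441)
member 1 (0-2): L=2.3000, (cx,cy)=(1.0000,0.0000)
member 2 (1-2): L=2.0413, (cx,cy)=(0.6373,-0.7706)
solve A·x = −loads:
  F[0-1] = -491.6139 N (compression)
  F[0-2] = +99.4198 N (tension)
  F[1-2] = -155.9925 N (compression)
  Rx@0 = +164.1400 N
  Ry@0 = +414.9945 N
  Ry@2 = +120.2055 N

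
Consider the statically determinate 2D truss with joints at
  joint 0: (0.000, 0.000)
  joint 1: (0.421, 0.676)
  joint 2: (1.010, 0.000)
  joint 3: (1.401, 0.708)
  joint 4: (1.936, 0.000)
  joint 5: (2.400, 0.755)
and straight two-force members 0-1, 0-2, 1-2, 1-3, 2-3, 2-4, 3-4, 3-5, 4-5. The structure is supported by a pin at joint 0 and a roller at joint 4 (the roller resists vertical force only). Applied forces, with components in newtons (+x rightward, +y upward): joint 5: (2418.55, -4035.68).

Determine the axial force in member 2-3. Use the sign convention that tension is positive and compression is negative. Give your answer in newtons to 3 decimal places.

2078.859

N=6 nodes, M=9 members, R=3 reactions → 2N=12, M+R=12
member 0 (0-1): L=0.7964, (cx,cy)=(0.5286,0.8488)
member 1 (0-2): L=1.0100, (cx,cy)=(1.0000,0.0000)
member 2 (1-2): L=0.8966, (cx,cy)=(0.6569,-0.7540)
member 3 (1-3): L=0.9805, (cx,cy)=(0.9995,0.0326)
member 4 (2-3): L=0.8088, (cx,cy)=(0.4834,0.8754)
member 5 (2-4): L=0.9260, (cx,cy)=(1.0000,0.0000)
member 6 (3-4): L=0.8874, (cx,cy)=(0.6029,-0.7978)
member 7 (3-5): L=1.0001, (cx,cy)=(0.9989,0.0470)
member 8 (4-5): L=0.8862, (cx,cy)=(0.5236,0.8520)
solve A·x = −loads:
  F[0-1] = +2250.6069 N (tension)
  F[0-2] = +1228.7806 N (tension)
  F[1-2] = -2413.6524 N (compression)
  F[1-3] = +2776.8347 N (tension)
  F[2-3] = +2078.8587 N (tension)
  F[2-4] = -1361.8024 N (compression)
  F[3-4] = -2097.0344 N (compression)
  F[3-5] = +5050.1942 N (tension)
  F[4-5] = -5015.4625 N (compression)
  Rx@0 = -2418.5500 N
  Ry@0 = -1910.4136 N
  Ry@4 = +5946.0936 N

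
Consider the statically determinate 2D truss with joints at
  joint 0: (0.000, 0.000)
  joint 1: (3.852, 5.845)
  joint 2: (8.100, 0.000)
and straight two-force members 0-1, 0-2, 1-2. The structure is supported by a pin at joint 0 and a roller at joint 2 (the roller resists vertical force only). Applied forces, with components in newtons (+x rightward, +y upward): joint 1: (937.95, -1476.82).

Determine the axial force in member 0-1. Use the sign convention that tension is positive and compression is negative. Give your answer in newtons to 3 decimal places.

N=3 nodes, M=3 members, R=3 reactions → 2N=6, M+R=6
member 0 (0-1): L=7.0001, (cx,cy)=(0.5503,0.8350)
member 1 (0-2): L=8.1000, (cx,cy)=(1.0000,0.0000)
member 2 (1-2): L=7.2256, (cx,cy)=(0.5879,-0.8089)
solve A·x = −loads:
  F[0-1] = -116.9852 N (compression)
  F[0-2] = +1002.3240 N (tension)
  F[1-2] = -1704.8984 N (compression)
  Rx@0 = -937.9500 N
  Ry@0 = +97.6807 N
  Ry@2 = +1379.1393 N

-116.985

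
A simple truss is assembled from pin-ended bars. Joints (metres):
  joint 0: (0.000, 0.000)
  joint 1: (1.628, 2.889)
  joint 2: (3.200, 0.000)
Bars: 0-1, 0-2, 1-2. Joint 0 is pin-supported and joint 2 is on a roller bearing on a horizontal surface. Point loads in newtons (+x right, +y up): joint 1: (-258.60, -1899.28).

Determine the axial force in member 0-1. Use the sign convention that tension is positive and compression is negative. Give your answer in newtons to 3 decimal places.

N=3 nodes, M=3 members, R=3 reactions → 2N=6, M+R=6
member 0 (0-1): L=3.3161, (cx,cy)=(0.4909,0.8712)
member 1 (0-2): L=3.2000, (cx,cy)=(1.0000,0.0000)
member 2 (1-2): L=3.2890, (cx,cy)=(0.4780,-0.8784)
solve A·x = −loads:
  F[0-1] = -1338.9497 N (compression)
  F[0-2] = +398.7359 N (tension)
  F[1-2] = -834.2503 N (compression)
  Rx@0 = +258.6000 N
  Ry@0 = +1166.4886 N
  Ry@2 = +732.7914 N

-1338.950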